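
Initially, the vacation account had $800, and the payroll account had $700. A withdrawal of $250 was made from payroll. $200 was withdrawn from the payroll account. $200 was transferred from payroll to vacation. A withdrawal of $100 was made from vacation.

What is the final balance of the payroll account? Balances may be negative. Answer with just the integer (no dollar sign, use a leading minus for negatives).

Tracking account balances step by step:
Start: vacation=800, payroll=700
Event 1 (withdraw 250 from payroll): payroll: 700 - 250 = 450. Balances: vacation=800, payroll=450
Event 2 (withdraw 200 from payroll): payroll: 450 - 200 = 250. Balances: vacation=800, payroll=250
Event 3 (transfer 200 payroll -> vacation): payroll: 250 - 200 = 50, vacation: 800 + 200 = 1000. Balances: vacation=1000, payroll=50
Event 4 (withdraw 100 from vacation): vacation: 1000 - 100 = 900. Balances: vacation=900, payroll=50

Final balance of payroll: 50

Answer: 50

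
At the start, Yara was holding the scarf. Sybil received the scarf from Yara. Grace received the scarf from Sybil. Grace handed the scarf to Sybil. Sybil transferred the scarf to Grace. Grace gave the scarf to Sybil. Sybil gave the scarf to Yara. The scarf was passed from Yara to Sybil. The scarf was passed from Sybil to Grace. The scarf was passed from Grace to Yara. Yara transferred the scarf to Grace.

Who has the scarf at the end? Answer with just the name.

Tracking the scarf through each event:
Start: Yara has the scarf.
After event 1: Sybil has the scarf.
After event 2: Grace has the scarf.
After event 3: Sybil has the scarf.
After event 4: Grace has the scarf.
After event 5: Sybil has the scarf.
After event 6: Yara has the scarf.
After event 7: Sybil has the scarf.
After event 8: Grace has the scarf.
After event 9: Yara has the scarf.
After event 10: Grace has the scarf.

Answer: Grace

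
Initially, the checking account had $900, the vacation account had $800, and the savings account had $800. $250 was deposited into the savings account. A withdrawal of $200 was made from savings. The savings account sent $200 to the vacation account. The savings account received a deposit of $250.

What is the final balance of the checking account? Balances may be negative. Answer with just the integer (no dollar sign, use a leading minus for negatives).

Answer: 900

Derivation:
Tracking account balances step by step:
Start: checking=900, vacation=800, savings=800
Event 1 (deposit 250 to savings): savings: 800 + 250 = 1050. Balances: checking=900, vacation=800, savings=1050
Event 2 (withdraw 200 from savings): savings: 1050 - 200 = 850. Balances: checking=900, vacation=800, savings=850
Event 3 (transfer 200 savings -> vacation): savings: 850 - 200 = 650, vacation: 800 + 200 = 1000. Balances: checking=900, vacation=1000, savings=650
Event 4 (deposit 250 to savings): savings: 650 + 250 = 900. Balances: checking=900, vacation=1000, savings=900

Final balance of checking: 900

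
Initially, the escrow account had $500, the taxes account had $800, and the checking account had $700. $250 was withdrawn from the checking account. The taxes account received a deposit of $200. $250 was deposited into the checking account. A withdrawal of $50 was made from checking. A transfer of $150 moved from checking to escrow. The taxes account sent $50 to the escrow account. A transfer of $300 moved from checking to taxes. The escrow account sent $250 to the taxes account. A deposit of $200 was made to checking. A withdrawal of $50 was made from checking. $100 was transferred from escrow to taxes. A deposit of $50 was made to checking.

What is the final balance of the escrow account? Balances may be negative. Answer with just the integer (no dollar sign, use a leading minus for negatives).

Tracking account balances step by step:
Start: escrow=500, taxes=800, checking=700
Event 1 (withdraw 250 from checking): checking: 700 - 250 = 450. Balances: escrow=500, taxes=800, checking=450
Event 2 (deposit 200 to taxes): taxes: 800 + 200 = 1000. Balances: escrow=500, taxes=1000, checking=450
Event 3 (deposit 250 to checking): checking: 450 + 250 = 700. Balances: escrow=500, taxes=1000, checking=700
Event 4 (withdraw 50 from checking): checking: 700 - 50 = 650. Balances: escrow=500, taxes=1000, checking=650
Event 5 (transfer 150 checking -> escrow): checking: 650 - 150 = 500, escrow: 500 + 150 = 650. Balances: escrow=650, taxes=1000, checking=500
Event 6 (transfer 50 taxes -> escrow): taxes: 1000 - 50 = 950, escrow: 650 + 50 = 700. Balances: escrow=700, taxes=950, checking=500
Event 7 (transfer 300 checking -> taxes): checking: 500 - 300 = 200, taxes: 950 + 300 = 1250. Balances: escrow=700, taxes=1250, checking=200
Event 8 (transfer 250 escrow -> taxes): escrow: 700 - 250 = 450, taxes: 1250 + 250 = 1500. Balances: escrow=450, taxes=1500, checking=200
Event 9 (deposit 200 to checking): checking: 200 + 200 = 400. Balances: escrow=450, taxes=1500, checking=400
Event 10 (withdraw 50 from checking): checking: 400 - 50 = 350. Balances: escrow=450, taxes=1500, checking=350
Event 11 (transfer 100 escrow -> taxes): escrow: 450 - 100 = 350, taxes: 1500 + 100 = 1600. Balances: escrow=350, taxes=1600, checking=350
Event 12 (deposit 50 to checking): checking: 350 + 50 = 400. Balances: escrow=350, taxes=1600, checking=400

Final balance of escrow: 350

Answer: 350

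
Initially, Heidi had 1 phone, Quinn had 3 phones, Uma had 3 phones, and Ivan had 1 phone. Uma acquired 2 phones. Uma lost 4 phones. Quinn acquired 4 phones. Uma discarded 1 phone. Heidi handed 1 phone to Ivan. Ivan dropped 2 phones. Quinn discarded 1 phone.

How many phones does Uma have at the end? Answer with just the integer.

Tracking counts step by step:
Start: Heidi=1, Quinn=3, Uma=3, Ivan=1
Event 1 (Uma +2): Uma: 3 -> 5. State: Heidi=1, Quinn=3, Uma=5, Ivan=1
Event 2 (Uma -4): Uma: 5 -> 1. State: Heidi=1, Quinn=3, Uma=1, Ivan=1
Event 3 (Quinn +4): Quinn: 3 -> 7. State: Heidi=1, Quinn=7, Uma=1, Ivan=1
Event 4 (Uma -1): Uma: 1 -> 0. State: Heidi=1, Quinn=7, Uma=0, Ivan=1
Event 5 (Heidi -> Ivan, 1): Heidi: 1 -> 0, Ivan: 1 -> 2. State: Heidi=0, Quinn=7, Uma=0, Ivan=2
Event 6 (Ivan -2): Ivan: 2 -> 0. State: Heidi=0, Quinn=7, Uma=0, Ivan=0
Event 7 (Quinn -1): Quinn: 7 -> 6. State: Heidi=0, Quinn=6, Uma=0, Ivan=0

Uma's final count: 0

Answer: 0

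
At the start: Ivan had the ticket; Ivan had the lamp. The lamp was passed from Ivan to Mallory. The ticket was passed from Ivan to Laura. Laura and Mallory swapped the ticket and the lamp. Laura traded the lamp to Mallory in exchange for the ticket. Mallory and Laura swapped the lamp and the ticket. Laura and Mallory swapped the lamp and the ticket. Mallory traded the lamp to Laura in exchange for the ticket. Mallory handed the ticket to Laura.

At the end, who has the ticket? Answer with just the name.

Answer: Laura

Derivation:
Tracking all object holders:
Start: ticket:Ivan, lamp:Ivan
Event 1 (give lamp: Ivan -> Mallory). State: ticket:Ivan, lamp:Mallory
Event 2 (give ticket: Ivan -> Laura). State: ticket:Laura, lamp:Mallory
Event 3 (swap ticket<->lamp: now ticket:Mallory, lamp:Laura). State: ticket:Mallory, lamp:Laura
Event 4 (swap lamp<->ticket: now lamp:Mallory, ticket:Laura). State: ticket:Laura, lamp:Mallory
Event 5 (swap lamp<->ticket: now lamp:Laura, ticket:Mallory). State: ticket:Mallory, lamp:Laura
Event 6 (swap lamp<->ticket: now lamp:Mallory, ticket:Laura). State: ticket:Laura, lamp:Mallory
Event 7 (swap lamp<->ticket: now lamp:Laura, ticket:Mallory). State: ticket:Mallory, lamp:Laura
Event 8 (give ticket: Mallory -> Laura). State: ticket:Laura, lamp:Laura

Final state: ticket:Laura, lamp:Laura
The ticket is held by Laura.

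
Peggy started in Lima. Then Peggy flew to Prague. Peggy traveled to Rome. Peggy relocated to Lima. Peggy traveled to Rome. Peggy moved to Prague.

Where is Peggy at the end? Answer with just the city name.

Tracking Peggy's location:
Start: Peggy is in Lima.
After move 1: Lima -> Prague. Peggy is in Prague.
After move 2: Prague -> Rome. Peggy is in Rome.
After move 3: Rome -> Lima. Peggy is in Lima.
After move 4: Lima -> Rome. Peggy is in Rome.
After move 5: Rome -> Prague. Peggy is in Prague.

Answer: Prague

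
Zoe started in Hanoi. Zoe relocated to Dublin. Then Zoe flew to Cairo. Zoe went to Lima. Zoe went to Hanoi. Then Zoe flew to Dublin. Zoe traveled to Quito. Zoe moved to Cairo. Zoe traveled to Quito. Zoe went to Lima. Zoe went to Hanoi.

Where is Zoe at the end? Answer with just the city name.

Answer: Hanoi

Derivation:
Tracking Zoe's location:
Start: Zoe is in Hanoi.
After move 1: Hanoi -> Dublin. Zoe is in Dublin.
After move 2: Dublin -> Cairo. Zoe is in Cairo.
After move 3: Cairo -> Lima. Zoe is in Lima.
After move 4: Lima -> Hanoi. Zoe is in Hanoi.
After move 5: Hanoi -> Dublin. Zoe is in Dublin.
After move 6: Dublin -> Quito. Zoe is in Quito.
After move 7: Quito -> Cairo. Zoe is in Cairo.
After move 8: Cairo -> Quito. Zoe is in Quito.
After move 9: Quito -> Lima. Zoe is in Lima.
After move 10: Lima -> Hanoi. Zoe is in Hanoi.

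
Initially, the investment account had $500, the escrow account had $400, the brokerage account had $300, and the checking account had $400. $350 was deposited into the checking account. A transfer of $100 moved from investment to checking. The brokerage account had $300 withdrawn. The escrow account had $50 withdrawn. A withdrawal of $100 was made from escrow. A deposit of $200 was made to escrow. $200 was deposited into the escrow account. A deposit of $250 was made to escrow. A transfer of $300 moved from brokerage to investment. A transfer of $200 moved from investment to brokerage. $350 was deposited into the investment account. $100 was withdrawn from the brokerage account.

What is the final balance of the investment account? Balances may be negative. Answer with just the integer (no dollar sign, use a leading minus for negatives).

Tracking account balances step by step:
Start: investment=500, escrow=400, brokerage=300, checking=400
Event 1 (deposit 350 to checking): checking: 400 + 350 = 750. Balances: investment=500, escrow=400, brokerage=300, checking=750
Event 2 (transfer 100 investment -> checking): investment: 500 - 100 = 400, checking: 750 + 100 = 850. Balances: investment=400, escrow=400, brokerage=300, checking=850
Event 3 (withdraw 300 from brokerage): brokerage: 300 - 300 = 0. Balances: investment=400, escrow=400, brokerage=0, checking=850
Event 4 (withdraw 50 from escrow): escrow: 400 - 50 = 350. Balances: investment=400, escrow=350, brokerage=0, checking=850
Event 5 (withdraw 100 from escrow): escrow: 350 - 100 = 250. Balances: investment=400, escrow=250, brokerage=0, checking=850
Event 6 (deposit 200 to escrow): escrow: 250 + 200 = 450. Balances: investment=400, escrow=450, brokerage=0, checking=850
Event 7 (deposit 200 to escrow): escrow: 450 + 200 = 650. Balances: investment=400, escrow=650, brokerage=0, checking=850
Event 8 (deposit 250 to escrow): escrow: 650 + 250 = 900. Balances: investment=400, escrow=900, brokerage=0, checking=850
Event 9 (transfer 300 brokerage -> investment): brokerage: 0 - 300 = -300, investment: 400 + 300 = 700. Balances: investment=700, escrow=900, brokerage=-300, checking=850
Event 10 (transfer 200 investment -> brokerage): investment: 700 - 200 = 500, brokerage: -300 + 200 = -100. Balances: investment=500, escrow=900, brokerage=-100, checking=850
Event 11 (deposit 350 to investment): investment: 500 + 350 = 850. Balances: investment=850, escrow=900, brokerage=-100, checking=850
Event 12 (withdraw 100 from brokerage): brokerage: -100 - 100 = -200. Balances: investment=850, escrow=900, brokerage=-200, checking=850

Final balance of investment: 850

Answer: 850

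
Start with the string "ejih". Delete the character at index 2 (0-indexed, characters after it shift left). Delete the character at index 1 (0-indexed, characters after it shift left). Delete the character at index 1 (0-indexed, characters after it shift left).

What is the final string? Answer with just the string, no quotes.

Applying each edit step by step:
Start: "ejih"
Op 1 (delete idx 2 = 'i'): "ejih" -> "ejh"
Op 2 (delete idx 1 = 'j'): "ejh" -> "eh"
Op 3 (delete idx 1 = 'h'): "eh" -> "e"

Answer: e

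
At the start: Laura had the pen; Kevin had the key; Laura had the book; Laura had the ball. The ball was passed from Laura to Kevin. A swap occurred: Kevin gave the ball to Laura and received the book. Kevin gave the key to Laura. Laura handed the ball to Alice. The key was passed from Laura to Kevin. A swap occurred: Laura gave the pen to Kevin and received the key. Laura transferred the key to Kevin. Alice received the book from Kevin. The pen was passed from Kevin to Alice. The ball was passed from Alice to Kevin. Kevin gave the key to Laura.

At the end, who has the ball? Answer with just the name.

Answer: Kevin

Derivation:
Tracking all object holders:
Start: pen:Laura, key:Kevin, book:Laura, ball:Laura
Event 1 (give ball: Laura -> Kevin). State: pen:Laura, key:Kevin, book:Laura, ball:Kevin
Event 2 (swap ball<->book: now ball:Laura, book:Kevin). State: pen:Laura, key:Kevin, book:Kevin, ball:Laura
Event 3 (give key: Kevin -> Laura). State: pen:Laura, key:Laura, book:Kevin, ball:Laura
Event 4 (give ball: Laura -> Alice). State: pen:Laura, key:Laura, book:Kevin, ball:Alice
Event 5 (give key: Laura -> Kevin). State: pen:Laura, key:Kevin, book:Kevin, ball:Alice
Event 6 (swap pen<->key: now pen:Kevin, key:Laura). State: pen:Kevin, key:Laura, book:Kevin, ball:Alice
Event 7 (give key: Laura -> Kevin). State: pen:Kevin, key:Kevin, book:Kevin, ball:Alice
Event 8 (give book: Kevin -> Alice). State: pen:Kevin, key:Kevin, book:Alice, ball:Alice
Event 9 (give pen: Kevin -> Alice). State: pen:Alice, key:Kevin, book:Alice, ball:Alice
Event 10 (give ball: Alice -> Kevin). State: pen:Alice, key:Kevin, book:Alice, ball:Kevin
Event 11 (give key: Kevin -> Laura). State: pen:Alice, key:Laura, book:Alice, ball:Kevin

Final state: pen:Alice, key:Laura, book:Alice, ball:Kevin
The ball is held by Kevin.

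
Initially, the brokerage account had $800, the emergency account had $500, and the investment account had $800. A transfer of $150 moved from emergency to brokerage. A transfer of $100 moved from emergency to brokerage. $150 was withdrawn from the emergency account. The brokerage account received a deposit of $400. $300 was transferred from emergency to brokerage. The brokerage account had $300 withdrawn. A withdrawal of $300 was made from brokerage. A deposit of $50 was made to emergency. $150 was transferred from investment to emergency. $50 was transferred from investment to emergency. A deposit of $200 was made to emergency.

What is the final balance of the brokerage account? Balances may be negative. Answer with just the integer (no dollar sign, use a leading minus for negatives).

Tracking account balances step by step:
Start: brokerage=800, emergency=500, investment=800
Event 1 (transfer 150 emergency -> brokerage): emergency: 500 - 150 = 350, brokerage: 800 + 150 = 950. Balances: brokerage=950, emergency=350, investment=800
Event 2 (transfer 100 emergency -> brokerage): emergency: 350 - 100 = 250, brokerage: 950 + 100 = 1050. Balances: brokerage=1050, emergency=250, investment=800
Event 3 (withdraw 150 from emergency): emergency: 250 - 150 = 100. Balances: brokerage=1050, emergency=100, investment=800
Event 4 (deposit 400 to brokerage): brokerage: 1050 + 400 = 1450. Balances: brokerage=1450, emergency=100, investment=800
Event 5 (transfer 300 emergency -> brokerage): emergency: 100 - 300 = -200, brokerage: 1450 + 300 = 1750. Balances: brokerage=1750, emergency=-200, investment=800
Event 6 (withdraw 300 from brokerage): brokerage: 1750 - 300 = 1450. Balances: brokerage=1450, emergency=-200, investment=800
Event 7 (withdraw 300 from brokerage): brokerage: 1450 - 300 = 1150. Balances: brokerage=1150, emergency=-200, investment=800
Event 8 (deposit 50 to emergency): emergency: -200 + 50 = -150. Balances: brokerage=1150, emergency=-150, investment=800
Event 9 (transfer 150 investment -> emergency): investment: 800 - 150 = 650, emergency: -150 + 150 = 0. Balances: brokerage=1150, emergency=0, investment=650
Event 10 (transfer 50 investment -> emergency): investment: 650 - 50 = 600, emergency: 0 + 50 = 50. Balances: brokerage=1150, emergency=50, investment=600
Event 11 (deposit 200 to emergency): emergency: 50 + 200 = 250. Balances: brokerage=1150, emergency=250, investment=600

Final balance of brokerage: 1150

Answer: 1150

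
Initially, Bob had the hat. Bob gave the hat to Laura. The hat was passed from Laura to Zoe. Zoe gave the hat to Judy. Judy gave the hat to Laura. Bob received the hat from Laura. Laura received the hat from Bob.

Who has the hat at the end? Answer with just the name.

Answer: Laura

Derivation:
Tracking the hat through each event:
Start: Bob has the hat.
After event 1: Laura has the hat.
After event 2: Zoe has the hat.
After event 3: Judy has the hat.
After event 4: Laura has the hat.
After event 5: Bob has the hat.
After event 6: Laura has the hat.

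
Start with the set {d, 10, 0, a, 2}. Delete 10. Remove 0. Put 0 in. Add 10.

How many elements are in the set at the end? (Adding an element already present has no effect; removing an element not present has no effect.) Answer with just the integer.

Answer: 5

Derivation:
Tracking the set through each operation:
Start: {0, 10, 2, a, d}
Event 1 (remove 10): removed. Set: {0, 2, a, d}
Event 2 (remove 0): removed. Set: {2, a, d}
Event 3 (add 0): added. Set: {0, 2, a, d}
Event 4 (add 10): added. Set: {0, 10, 2, a, d}

Final set: {0, 10, 2, a, d} (size 5)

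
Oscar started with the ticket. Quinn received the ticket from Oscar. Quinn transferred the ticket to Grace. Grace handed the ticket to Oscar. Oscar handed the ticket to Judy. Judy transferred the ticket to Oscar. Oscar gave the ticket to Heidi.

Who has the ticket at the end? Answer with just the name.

Tracking the ticket through each event:
Start: Oscar has the ticket.
After event 1: Quinn has the ticket.
After event 2: Grace has the ticket.
After event 3: Oscar has the ticket.
After event 4: Judy has the ticket.
After event 5: Oscar has the ticket.
After event 6: Heidi has the ticket.

Answer: Heidi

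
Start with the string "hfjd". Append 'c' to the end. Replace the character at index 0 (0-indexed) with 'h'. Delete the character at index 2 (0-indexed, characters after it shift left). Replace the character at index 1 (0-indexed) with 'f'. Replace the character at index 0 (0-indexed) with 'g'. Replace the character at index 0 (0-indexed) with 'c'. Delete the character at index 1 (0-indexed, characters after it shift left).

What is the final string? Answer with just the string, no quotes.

Answer: cdc

Derivation:
Applying each edit step by step:
Start: "hfjd"
Op 1 (append 'c'): "hfjd" -> "hfjdc"
Op 2 (replace idx 0: 'h' -> 'h'): "hfjdc" -> "hfjdc"
Op 3 (delete idx 2 = 'j'): "hfjdc" -> "hfdc"
Op 4 (replace idx 1: 'f' -> 'f'): "hfdc" -> "hfdc"
Op 5 (replace idx 0: 'h' -> 'g'): "hfdc" -> "gfdc"
Op 6 (replace idx 0: 'g' -> 'c'): "gfdc" -> "cfdc"
Op 7 (delete idx 1 = 'f'): "cfdc" -> "cdc"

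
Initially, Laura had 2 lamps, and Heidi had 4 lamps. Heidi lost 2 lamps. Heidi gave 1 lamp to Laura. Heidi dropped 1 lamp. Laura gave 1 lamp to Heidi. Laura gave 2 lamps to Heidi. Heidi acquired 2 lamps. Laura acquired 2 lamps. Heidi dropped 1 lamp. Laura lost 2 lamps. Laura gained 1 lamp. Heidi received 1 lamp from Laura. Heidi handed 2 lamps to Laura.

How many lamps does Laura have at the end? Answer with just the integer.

Tracking counts step by step:
Start: Laura=2, Heidi=4
Event 1 (Heidi -2): Heidi: 4 -> 2. State: Laura=2, Heidi=2
Event 2 (Heidi -> Laura, 1): Heidi: 2 -> 1, Laura: 2 -> 3. State: Laura=3, Heidi=1
Event 3 (Heidi -1): Heidi: 1 -> 0. State: Laura=3, Heidi=0
Event 4 (Laura -> Heidi, 1): Laura: 3 -> 2, Heidi: 0 -> 1. State: Laura=2, Heidi=1
Event 5 (Laura -> Heidi, 2): Laura: 2 -> 0, Heidi: 1 -> 3. State: Laura=0, Heidi=3
Event 6 (Heidi +2): Heidi: 3 -> 5. State: Laura=0, Heidi=5
Event 7 (Laura +2): Laura: 0 -> 2. State: Laura=2, Heidi=5
Event 8 (Heidi -1): Heidi: 5 -> 4. State: Laura=2, Heidi=4
Event 9 (Laura -2): Laura: 2 -> 0. State: Laura=0, Heidi=4
Event 10 (Laura +1): Laura: 0 -> 1. State: Laura=1, Heidi=4
Event 11 (Laura -> Heidi, 1): Laura: 1 -> 0, Heidi: 4 -> 5. State: Laura=0, Heidi=5
Event 12 (Heidi -> Laura, 2): Heidi: 5 -> 3, Laura: 0 -> 2. State: Laura=2, Heidi=3

Laura's final count: 2

Answer: 2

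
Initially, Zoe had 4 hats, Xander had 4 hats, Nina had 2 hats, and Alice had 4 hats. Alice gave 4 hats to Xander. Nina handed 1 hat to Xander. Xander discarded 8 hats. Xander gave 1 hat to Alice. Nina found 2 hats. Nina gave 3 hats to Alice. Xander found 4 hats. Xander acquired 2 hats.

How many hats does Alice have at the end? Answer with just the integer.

Tracking counts step by step:
Start: Zoe=4, Xander=4, Nina=2, Alice=4
Event 1 (Alice -> Xander, 4): Alice: 4 -> 0, Xander: 4 -> 8. State: Zoe=4, Xander=8, Nina=2, Alice=0
Event 2 (Nina -> Xander, 1): Nina: 2 -> 1, Xander: 8 -> 9. State: Zoe=4, Xander=9, Nina=1, Alice=0
Event 3 (Xander -8): Xander: 9 -> 1. State: Zoe=4, Xander=1, Nina=1, Alice=0
Event 4 (Xander -> Alice, 1): Xander: 1 -> 0, Alice: 0 -> 1. State: Zoe=4, Xander=0, Nina=1, Alice=1
Event 5 (Nina +2): Nina: 1 -> 3. State: Zoe=4, Xander=0, Nina=3, Alice=1
Event 6 (Nina -> Alice, 3): Nina: 3 -> 0, Alice: 1 -> 4. State: Zoe=4, Xander=0, Nina=0, Alice=4
Event 7 (Xander +4): Xander: 0 -> 4. State: Zoe=4, Xander=4, Nina=0, Alice=4
Event 8 (Xander +2): Xander: 4 -> 6. State: Zoe=4, Xander=6, Nina=0, Alice=4

Alice's final count: 4

Answer: 4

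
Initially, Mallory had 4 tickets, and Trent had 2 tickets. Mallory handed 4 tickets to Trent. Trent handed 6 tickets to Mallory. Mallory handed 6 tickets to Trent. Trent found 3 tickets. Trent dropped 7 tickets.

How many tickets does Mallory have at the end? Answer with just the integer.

Answer: 0

Derivation:
Tracking counts step by step:
Start: Mallory=4, Trent=2
Event 1 (Mallory -> Trent, 4): Mallory: 4 -> 0, Trent: 2 -> 6. State: Mallory=0, Trent=6
Event 2 (Trent -> Mallory, 6): Trent: 6 -> 0, Mallory: 0 -> 6. State: Mallory=6, Trent=0
Event 3 (Mallory -> Trent, 6): Mallory: 6 -> 0, Trent: 0 -> 6. State: Mallory=0, Trent=6
Event 4 (Trent +3): Trent: 6 -> 9. State: Mallory=0, Trent=9
Event 5 (Trent -7): Trent: 9 -> 2. State: Mallory=0, Trent=2

Mallory's final count: 0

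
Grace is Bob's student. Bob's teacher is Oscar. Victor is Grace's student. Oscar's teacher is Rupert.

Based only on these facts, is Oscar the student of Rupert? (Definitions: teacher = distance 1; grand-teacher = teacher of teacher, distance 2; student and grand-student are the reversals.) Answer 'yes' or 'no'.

Answer: yes

Derivation:
Reconstructing the teacher chain from the given facts:
  Rupert -> Oscar -> Bob -> Grace -> Victor
(each arrow means 'teacher of the next')
Positions in the chain (0 = top):
  position of Rupert: 0
  position of Oscar: 1
  position of Bob: 2
  position of Grace: 3
  position of Victor: 4

Oscar is at position 1, Rupert is at position 0; signed distance (j - i) = -1.
'student' requires j - i = -1. Actual distance is -1, so the relation HOLDS.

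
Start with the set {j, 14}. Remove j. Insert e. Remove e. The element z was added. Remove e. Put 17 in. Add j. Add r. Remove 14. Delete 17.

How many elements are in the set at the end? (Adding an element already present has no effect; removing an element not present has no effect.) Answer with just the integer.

Tracking the set through each operation:
Start: {14, j}
Event 1 (remove j): removed. Set: {14}
Event 2 (add e): added. Set: {14, e}
Event 3 (remove e): removed. Set: {14}
Event 4 (add z): added. Set: {14, z}
Event 5 (remove e): not present, no change. Set: {14, z}
Event 6 (add 17): added. Set: {14, 17, z}
Event 7 (add j): added. Set: {14, 17, j, z}
Event 8 (add r): added. Set: {14, 17, j, r, z}
Event 9 (remove 14): removed. Set: {17, j, r, z}
Event 10 (remove 17): removed. Set: {j, r, z}

Final set: {j, r, z} (size 3)

Answer: 3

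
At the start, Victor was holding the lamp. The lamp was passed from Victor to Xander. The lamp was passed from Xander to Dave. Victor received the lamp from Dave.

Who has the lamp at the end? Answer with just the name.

Tracking the lamp through each event:
Start: Victor has the lamp.
After event 1: Xander has the lamp.
After event 2: Dave has the lamp.
After event 3: Victor has the lamp.

Answer: Victor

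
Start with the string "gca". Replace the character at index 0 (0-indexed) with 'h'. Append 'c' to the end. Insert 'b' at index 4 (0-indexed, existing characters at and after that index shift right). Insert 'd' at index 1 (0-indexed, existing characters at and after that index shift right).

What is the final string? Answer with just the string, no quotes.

Answer: hdcacb

Derivation:
Applying each edit step by step:
Start: "gca"
Op 1 (replace idx 0: 'g' -> 'h'): "gca" -> "hca"
Op 2 (append 'c'): "hca" -> "hcac"
Op 3 (insert 'b' at idx 4): "hcac" -> "hcacb"
Op 4 (insert 'd' at idx 1): "hcacb" -> "hdcacb"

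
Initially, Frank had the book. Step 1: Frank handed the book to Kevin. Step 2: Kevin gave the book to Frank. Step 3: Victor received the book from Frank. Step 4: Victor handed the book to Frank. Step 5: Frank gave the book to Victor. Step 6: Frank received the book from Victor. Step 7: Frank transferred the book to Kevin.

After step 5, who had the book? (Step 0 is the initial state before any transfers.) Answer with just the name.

Tracking the book holder through step 5:
After step 0 (start): Frank
After step 1: Kevin
After step 2: Frank
After step 3: Victor
After step 4: Frank
After step 5: Victor

At step 5, the holder is Victor.

Answer: Victor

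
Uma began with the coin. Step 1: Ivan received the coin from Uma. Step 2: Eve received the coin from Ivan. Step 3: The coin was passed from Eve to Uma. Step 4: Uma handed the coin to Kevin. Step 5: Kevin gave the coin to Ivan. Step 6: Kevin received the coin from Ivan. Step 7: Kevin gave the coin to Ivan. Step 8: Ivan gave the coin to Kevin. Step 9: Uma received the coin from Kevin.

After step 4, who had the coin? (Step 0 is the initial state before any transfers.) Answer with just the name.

Answer: Kevin

Derivation:
Tracking the coin holder through step 4:
After step 0 (start): Uma
After step 1: Ivan
After step 2: Eve
After step 3: Uma
After step 4: Kevin

At step 4, the holder is Kevin.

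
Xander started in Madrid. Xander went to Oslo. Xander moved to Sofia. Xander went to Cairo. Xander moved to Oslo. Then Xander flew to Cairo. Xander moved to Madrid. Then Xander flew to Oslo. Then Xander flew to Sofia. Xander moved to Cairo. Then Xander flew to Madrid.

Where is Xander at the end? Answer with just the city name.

Tracking Xander's location:
Start: Xander is in Madrid.
After move 1: Madrid -> Oslo. Xander is in Oslo.
After move 2: Oslo -> Sofia. Xander is in Sofia.
After move 3: Sofia -> Cairo. Xander is in Cairo.
After move 4: Cairo -> Oslo. Xander is in Oslo.
After move 5: Oslo -> Cairo. Xander is in Cairo.
After move 6: Cairo -> Madrid. Xander is in Madrid.
After move 7: Madrid -> Oslo. Xander is in Oslo.
After move 8: Oslo -> Sofia. Xander is in Sofia.
After move 9: Sofia -> Cairo. Xander is in Cairo.
After move 10: Cairo -> Madrid. Xander is in Madrid.

Answer: Madrid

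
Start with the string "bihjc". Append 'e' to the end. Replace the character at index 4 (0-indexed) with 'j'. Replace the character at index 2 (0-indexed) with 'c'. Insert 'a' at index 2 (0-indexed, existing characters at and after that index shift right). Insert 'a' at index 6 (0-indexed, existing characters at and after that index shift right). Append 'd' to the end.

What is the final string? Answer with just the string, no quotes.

Answer: biacjjaed

Derivation:
Applying each edit step by step:
Start: "bihjc"
Op 1 (append 'e'): "bihjc" -> "bihjce"
Op 2 (replace idx 4: 'c' -> 'j'): "bihjce" -> "bihjje"
Op 3 (replace idx 2: 'h' -> 'c'): "bihjje" -> "bicjje"
Op 4 (insert 'a' at idx 2): "bicjje" -> "biacjje"
Op 5 (insert 'a' at idx 6): "biacjje" -> "biacjjae"
Op 6 (append 'd'): "biacjjae" -> "biacjjaed"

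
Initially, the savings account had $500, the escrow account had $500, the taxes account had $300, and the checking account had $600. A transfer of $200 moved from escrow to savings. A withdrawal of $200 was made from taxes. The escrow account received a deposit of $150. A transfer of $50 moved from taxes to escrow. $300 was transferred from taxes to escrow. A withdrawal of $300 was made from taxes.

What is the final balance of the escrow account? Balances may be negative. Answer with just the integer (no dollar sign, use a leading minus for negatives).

Answer: 800

Derivation:
Tracking account balances step by step:
Start: savings=500, escrow=500, taxes=300, checking=600
Event 1 (transfer 200 escrow -> savings): escrow: 500 - 200 = 300, savings: 500 + 200 = 700. Balances: savings=700, escrow=300, taxes=300, checking=600
Event 2 (withdraw 200 from taxes): taxes: 300 - 200 = 100. Balances: savings=700, escrow=300, taxes=100, checking=600
Event 3 (deposit 150 to escrow): escrow: 300 + 150 = 450. Balances: savings=700, escrow=450, taxes=100, checking=600
Event 4 (transfer 50 taxes -> escrow): taxes: 100 - 50 = 50, escrow: 450 + 50 = 500. Balances: savings=700, escrow=500, taxes=50, checking=600
Event 5 (transfer 300 taxes -> escrow): taxes: 50 - 300 = -250, escrow: 500 + 300 = 800. Balances: savings=700, escrow=800, taxes=-250, checking=600
Event 6 (withdraw 300 from taxes): taxes: -250 - 300 = -550. Balances: savings=700, escrow=800, taxes=-550, checking=600

Final balance of escrow: 800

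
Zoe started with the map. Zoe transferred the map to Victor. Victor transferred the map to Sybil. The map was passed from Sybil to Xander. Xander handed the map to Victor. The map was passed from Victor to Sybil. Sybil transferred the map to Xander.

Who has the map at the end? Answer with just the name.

Answer: Xander

Derivation:
Tracking the map through each event:
Start: Zoe has the map.
After event 1: Victor has the map.
After event 2: Sybil has the map.
After event 3: Xander has the map.
After event 4: Victor has the map.
After event 5: Sybil has the map.
After event 6: Xander has the map.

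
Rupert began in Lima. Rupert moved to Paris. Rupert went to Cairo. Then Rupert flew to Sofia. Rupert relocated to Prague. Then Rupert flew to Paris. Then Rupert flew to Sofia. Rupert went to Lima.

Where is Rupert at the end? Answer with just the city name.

Answer: Lima

Derivation:
Tracking Rupert's location:
Start: Rupert is in Lima.
After move 1: Lima -> Paris. Rupert is in Paris.
After move 2: Paris -> Cairo. Rupert is in Cairo.
After move 3: Cairo -> Sofia. Rupert is in Sofia.
After move 4: Sofia -> Prague. Rupert is in Prague.
After move 5: Prague -> Paris. Rupert is in Paris.
After move 6: Paris -> Sofia. Rupert is in Sofia.
After move 7: Sofia -> Lima. Rupert is in Lima.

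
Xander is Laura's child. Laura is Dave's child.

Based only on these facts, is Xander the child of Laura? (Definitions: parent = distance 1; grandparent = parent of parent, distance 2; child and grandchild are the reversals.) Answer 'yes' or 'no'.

Reconstructing the parent chain from the given facts:
  Dave -> Laura -> Xander
(each arrow means 'parent of the next')
Positions in the chain (0 = top):
  position of Dave: 0
  position of Laura: 1
  position of Xander: 2

Xander is at position 2, Laura is at position 1; signed distance (j - i) = -1.
'child' requires j - i = -1. Actual distance is -1, so the relation HOLDS.

Answer: yes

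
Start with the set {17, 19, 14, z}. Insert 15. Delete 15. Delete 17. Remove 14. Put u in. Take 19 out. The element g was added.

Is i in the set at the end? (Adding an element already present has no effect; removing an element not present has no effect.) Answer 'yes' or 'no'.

Tracking the set through each operation:
Start: {14, 17, 19, z}
Event 1 (add 15): added. Set: {14, 15, 17, 19, z}
Event 2 (remove 15): removed. Set: {14, 17, 19, z}
Event 3 (remove 17): removed. Set: {14, 19, z}
Event 4 (remove 14): removed. Set: {19, z}
Event 5 (add u): added. Set: {19, u, z}
Event 6 (remove 19): removed. Set: {u, z}
Event 7 (add g): added. Set: {g, u, z}

Final set: {g, u, z} (size 3)
i is NOT in the final set.

Answer: no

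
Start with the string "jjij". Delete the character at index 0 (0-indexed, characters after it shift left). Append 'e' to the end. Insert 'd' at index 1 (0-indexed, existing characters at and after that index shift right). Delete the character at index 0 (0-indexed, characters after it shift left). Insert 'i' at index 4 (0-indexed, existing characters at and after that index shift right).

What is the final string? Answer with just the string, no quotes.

Applying each edit step by step:
Start: "jjij"
Op 1 (delete idx 0 = 'j'): "jjij" -> "jij"
Op 2 (append 'e'): "jij" -> "jije"
Op 3 (insert 'd' at idx 1): "jije" -> "jdije"
Op 4 (delete idx 0 = 'j'): "jdije" -> "dije"
Op 5 (insert 'i' at idx 4): "dije" -> "dijei"

Answer: dijei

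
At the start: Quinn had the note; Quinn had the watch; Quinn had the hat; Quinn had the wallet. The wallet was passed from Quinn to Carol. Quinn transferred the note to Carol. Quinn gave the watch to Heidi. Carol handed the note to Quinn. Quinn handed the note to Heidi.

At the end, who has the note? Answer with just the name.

Tracking all object holders:
Start: note:Quinn, watch:Quinn, hat:Quinn, wallet:Quinn
Event 1 (give wallet: Quinn -> Carol). State: note:Quinn, watch:Quinn, hat:Quinn, wallet:Carol
Event 2 (give note: Quinn -> Carol). State: note:Carol, watch:Quinn, hat:Quinn, wallet:Carol
Event 3 (give watch: Quinn -> Heidi). State: note:Carol, watch:Heidi, hat:Quinn, wallet:Carol
Event 4 (give note: Carol -> Quinn). State: note:Quinn, watch:Heidi, hat:Quinn, wallet:Carol
Event 5 (give note: Quinn -> Heidi). State: note:Heidi, watch:Heidi, hat:Quinn, wallet:Carol

Final state: note:Heidi, watch:Heidi, hat:Quinn, wallet:Carol
The note is held by Heidi.

Answer: Heidi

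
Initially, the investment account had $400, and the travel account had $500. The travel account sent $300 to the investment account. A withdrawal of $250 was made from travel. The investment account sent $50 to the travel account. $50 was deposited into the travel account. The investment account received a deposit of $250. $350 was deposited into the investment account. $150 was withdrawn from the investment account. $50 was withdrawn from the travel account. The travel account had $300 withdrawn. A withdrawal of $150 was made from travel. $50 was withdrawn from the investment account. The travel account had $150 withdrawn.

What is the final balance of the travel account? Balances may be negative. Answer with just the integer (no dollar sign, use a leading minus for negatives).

Tracking account balances step by step:
Start: investment=400, travel=500
Event 1 (transfer 300 travel -> investment): travel: 500 - 300 = 200, investment: 400 + 300 = 700. Balances: investment=700, travel=200
Event 2 (withdraw 250 from travel): travel: 200 - 250 = -50. Balances: investment=700, travel=-50
Event 3 (transfer 50 investment -> travel): investment: 700 - 50 = 650, travel: -50 + 50 = 0. Balances: investment=650, travel=0
Event 4 (deposit 50 to travel): travel: 0 + 50 = 50. Balances: investment=650, travel=50
Event 5 (deposit 250 to investment): investment: 650 + 250 = 900. Balances: investment=900, travel=50
Event 6 (deposit 350 to investment): investment: 900 + 350 = 1250. Balances: investment=1250, travel=50
Event 7 (withdraw 150 from investment): investment: 1250 - 150 = 1100. Balances: investment=1100, travel=50
Event 8 (withdraw 50 from travel): travel: 50 - 50 = 0. Balances: investment=1100, travel=0
Event 9 (withdraw 300 from travel): travel: 0 - 300 = -300. Balances: investment=1100, travel=-300
Event 10 (withdraw 150 from travel): travel: -300 - 150 = -450. Balances: investment=1100, travel=-450
Event 11 (withdraw 50 from investment): investment: 1100 - 50 = 1050. Balances: investment=1050, travel=-450
Event 12 (withdraw 150 from travel): travel: -450 - 150 = -600. Balances: investment=1050, travel=-600

Final balance of travel: -600

Answer: -600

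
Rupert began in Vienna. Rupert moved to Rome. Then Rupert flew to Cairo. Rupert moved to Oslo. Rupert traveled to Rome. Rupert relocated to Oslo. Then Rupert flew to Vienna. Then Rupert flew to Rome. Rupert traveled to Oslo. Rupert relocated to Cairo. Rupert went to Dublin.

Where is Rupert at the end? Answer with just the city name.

Answer: Dublin

Derivation:
Tracking Rupert's location:
Start: Rupert is in Vienna.
After move 1: Vienna -> Rome. Rupert is in Rome.
After move 2: Rome -> Cairo. Rupert is in Cairo.
After move 3: Cairo -> Oslo. Rupert is in Oslo.
After move 4: Oslo -> Rome. Rupert is in Rome.
After move 5: Rome -> Oslo. Rupert is in Oslo.
After move 6: Oslo -> Vienna. Rupert is in Vienna.
After move 7: Vienna -> Rome. Rupert is in Rome.
After move 8: Rome -> Oslo. Rupert is in Oslo.
After move 9: Oslo -> Cairo. Rupert is in Cairo.
After move 10: Cairo -> Dublin. Rupert is in Dublin.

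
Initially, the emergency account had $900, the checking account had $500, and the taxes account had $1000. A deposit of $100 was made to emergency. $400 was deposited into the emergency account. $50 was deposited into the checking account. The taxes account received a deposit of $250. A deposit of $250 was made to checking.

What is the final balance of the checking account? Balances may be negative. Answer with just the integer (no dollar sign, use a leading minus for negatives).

Tracking account balances step by step:
Start: emergency=900, checking=500, taxes=1000
Event 1 (deposit 100 to emergency): emergency: 900 + 100 = 1000. Balances: emergency=1000, checking=500, taxes=1000
Event 2 (deposit 400 to emergency): emergency: 1000 + 400 = 1400. Balances: emergency=1400, checking=500, taxes=1000
Event 3 (deposit 50 to checking): checking: 500 + 50 = 550. Balances: emergency=1400, checking=550, taxes=1000
Event 4 (deposit 250 to taxes): taxes: 1000 + 250 = 1250. Balances: emergency=1400, checking=550, taxes=1250
Event 5 (deposit 250 to checking): checking: 550 + 250 = 800. Balances: emergency=1400, checking=800, taxes=1250

Final balance of checking: 800

Answer: 800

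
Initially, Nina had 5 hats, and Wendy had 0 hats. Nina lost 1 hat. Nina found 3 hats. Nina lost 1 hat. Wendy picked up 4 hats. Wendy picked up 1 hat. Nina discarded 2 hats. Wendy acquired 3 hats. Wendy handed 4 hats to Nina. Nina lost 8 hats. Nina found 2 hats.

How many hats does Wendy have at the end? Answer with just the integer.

Answer: 4

Derivation:
Tracking counts step by step:
Start: Nina=5, Wendy=0
Event 1 (Nina -1): Nina: 5 -> 4. State: Nina=4, Wendy=0
Event 2 (Nina +3): Nina: 4 -> 7. State: Nina=7, Wendy=0
Event 3 (Nina -1): Nina: 7 -> 6. State: Nina=6, Wendy=0
Event 4 (Wendy +4): Wendy: 0 -> 4. State: Nina=6, Wendy=4
Event 5 (Wendy +1): Wendy: 4 -> 5. State: Nina=6, Wendy=5
Event 6 (Nina -2): Nina: 6 -> 4. State: Nina=4, Wendy=5
Event 7 (Wendy +3): Wendy: 5 -> 8. State: Nina=4, Wendy=8
Event 8 (Wendy -> Nina, 4): Wendy: 8 -> 4, Nina: 4 -> 8. State: Nina=8, Wendy=4
Event 9 (Nina -8): Nina: 8 -> 0. State: Nina=0, Wendy=4
Event 10 (Nina +2): Nina: 0 -> 2. State: Nina=2, Wendy=4

Wendy's final count: 4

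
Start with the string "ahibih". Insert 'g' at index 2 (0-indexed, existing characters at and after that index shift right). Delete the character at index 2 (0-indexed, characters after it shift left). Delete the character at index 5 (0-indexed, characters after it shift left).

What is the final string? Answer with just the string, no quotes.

Applying each edit step by step:
Start: "ahibih"
Op 1 (insert 'g' at idx 2): "ahibih" -> "ahgibih"
Op 2 (delete idx 2 = 'g'): "ahgibih" -> "ahibih"
Op 3 (delete idx 5 = 'h'): "ahibih" -> "ahibi"

Answer: ahibi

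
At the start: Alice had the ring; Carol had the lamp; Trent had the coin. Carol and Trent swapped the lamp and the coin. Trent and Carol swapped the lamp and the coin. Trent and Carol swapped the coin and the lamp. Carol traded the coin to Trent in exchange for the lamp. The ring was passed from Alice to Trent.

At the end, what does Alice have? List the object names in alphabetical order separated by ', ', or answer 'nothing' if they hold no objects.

Tracking all object holders:
Start: ring:Alice, lamp:Carol, coin:Trent
Event 1 (swap lamp<->coin: now lamp:Trent, coin:Carol). State: ring:Alice, lamp:Trent, coin:Carol
Event 2 (swap lamp<->coin: now lamp:Carol, coin:Trent). State: ring:Alice, lamp:Carol, coin:Trent
Event 3 (swap coin<->lamp: now coin:Carol, lamp:Trent). State: ring:Alice, lamp:Trent, coin:Carol
Event 4 (swap coin<->lamp: now coin:Trent, lamp:Carol). State: ring:Alice, lamp:Carol, coin:Trent
Event 5 (give ring: Alice -> Trent). State: ring:Trent, lamp:Carol, coin:Trent

Final state: ring:Trent, lamp:Carol, coin:Trent
Alice holds: (nothing).

Answer: nothing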